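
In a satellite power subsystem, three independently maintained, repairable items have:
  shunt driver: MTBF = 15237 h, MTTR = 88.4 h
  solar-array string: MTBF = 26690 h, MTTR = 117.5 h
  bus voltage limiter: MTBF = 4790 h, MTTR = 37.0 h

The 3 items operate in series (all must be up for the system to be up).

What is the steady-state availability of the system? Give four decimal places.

A(shunt driver) = MTBF/(MTBF+MTTR) = 15237/(15237+88.4) = 0.994232
A(solar-array string) = MTBF/(MTBF+MTTR) = 26690/(26690+117.5) = 0.995617
A(bus voltage limiter) = MTBF/(MTBF+MTTR) = 4790/(4790+37.0) = 0.992335
Series availability: 0.994232 × 0.995617 × 0.992335 = 0.9823

0.9823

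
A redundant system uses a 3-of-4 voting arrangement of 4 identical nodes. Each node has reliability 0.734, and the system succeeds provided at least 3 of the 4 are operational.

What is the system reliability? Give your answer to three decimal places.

0.711

R = Σ_{i=3}^{4} C(4,i) p^i (1−p)^{4−i} with p = 0.734
C(4,3)·0.734^3·0.266^1 = 0.42076
C(4,4)·0.734^4·0.266^0 = 0.29026
Sum = 0.711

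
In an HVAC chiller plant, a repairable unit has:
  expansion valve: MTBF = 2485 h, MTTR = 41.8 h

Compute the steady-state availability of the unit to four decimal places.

A(expansion valve) = MTBF/(MTBF+MTTR) = 2485/(2485+41.8) = 0.9835

0.9835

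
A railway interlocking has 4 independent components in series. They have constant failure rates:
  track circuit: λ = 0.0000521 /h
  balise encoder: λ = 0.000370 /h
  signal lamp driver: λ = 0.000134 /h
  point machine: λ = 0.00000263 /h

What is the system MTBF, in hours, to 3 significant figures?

Series of exponential components: λ_sys = Σ λ_i
λ_sys = 0.0000521 + 0.000370 + 0.000134 + 0.00000263 = 5.5873e-04 /h
MTBF = 1 / λ_sys = 1790 h

1790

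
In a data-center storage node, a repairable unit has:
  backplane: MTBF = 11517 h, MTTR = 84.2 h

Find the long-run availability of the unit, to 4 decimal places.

0.9927

A(backplane) = MTBF/(MTBF+MTTR) = 11517/(11517+84.2) = 0.9927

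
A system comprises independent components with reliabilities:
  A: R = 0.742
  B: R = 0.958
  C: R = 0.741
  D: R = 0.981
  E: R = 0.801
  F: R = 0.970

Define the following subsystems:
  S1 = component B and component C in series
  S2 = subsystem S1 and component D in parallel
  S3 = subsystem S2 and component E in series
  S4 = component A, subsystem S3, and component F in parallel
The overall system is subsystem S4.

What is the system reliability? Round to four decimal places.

0.9984

Series (B and C): 0.958000 × 0.741000 = 0.709878
Parallel ([0.709878] and D): 1 − (1 − 0.709878)(1 − 0.981000) = 0.994488
Series ([0.994488] and E): 0.994488 × 0.801000 = 0.796585
Parallel (A, [0.796585], and F): 1 − (1 − 0.742000)(1 − 0.796585)(1 − 0.970000) = 0.9984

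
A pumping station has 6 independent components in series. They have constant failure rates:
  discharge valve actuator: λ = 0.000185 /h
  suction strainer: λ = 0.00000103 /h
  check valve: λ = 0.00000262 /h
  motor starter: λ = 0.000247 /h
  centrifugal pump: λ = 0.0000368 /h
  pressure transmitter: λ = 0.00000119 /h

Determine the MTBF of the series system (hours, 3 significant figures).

Series of exponential components: λ_sys = Σ λ_i
λ_sys = 0.000185 + 0.00000103 + 0.00000262 + 0.000247 + 0.0000368 + 0.00000119 = 4.7364e-04 /h
MTBF = 1 / λ_sys = 2110 h

2110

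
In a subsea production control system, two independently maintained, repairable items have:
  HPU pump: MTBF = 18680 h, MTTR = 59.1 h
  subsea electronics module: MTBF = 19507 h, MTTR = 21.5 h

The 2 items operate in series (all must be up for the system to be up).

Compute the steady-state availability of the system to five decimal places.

A(HPU pump) = MTBF/(MTBF+MTTR) = 18680/(18680+59.1) = 0.996846
A(subsea electronics module) = MTBF/(MTBF+MTTR) = 19507/(19507+21.5) = 0.998899
Series availability: 0.996846 × 0.998899 = 0.99575

0.99575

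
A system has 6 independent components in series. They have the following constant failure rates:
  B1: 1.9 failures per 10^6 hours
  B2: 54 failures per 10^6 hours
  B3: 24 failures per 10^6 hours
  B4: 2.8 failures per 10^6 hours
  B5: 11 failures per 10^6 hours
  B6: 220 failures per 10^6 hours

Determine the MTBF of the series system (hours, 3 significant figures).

3190

Series of exponential components: λ_sys = Σ λ_i
λ_sys = 0.0000019 + 0.000054 + 0.000024 + 0.0000028 + 0.000011 + 0.00022 = 3.1370e-04 /h
MTBF = 1 / λ_sys = 3190 h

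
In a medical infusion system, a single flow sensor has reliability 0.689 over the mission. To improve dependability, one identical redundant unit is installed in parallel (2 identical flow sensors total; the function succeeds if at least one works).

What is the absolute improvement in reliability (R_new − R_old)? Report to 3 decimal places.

0.214

R_before = 0.689
R_after = 1 − (1 − 0.689)^2 = 0.903
ΔR = 0.903 − 0.689 = 0.214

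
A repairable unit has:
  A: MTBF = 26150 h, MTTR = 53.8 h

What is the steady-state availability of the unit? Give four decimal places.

A(A) = MTBF/(MTBF+MTTR) = 26150/(26150+53.8) = 0.9979

0.9979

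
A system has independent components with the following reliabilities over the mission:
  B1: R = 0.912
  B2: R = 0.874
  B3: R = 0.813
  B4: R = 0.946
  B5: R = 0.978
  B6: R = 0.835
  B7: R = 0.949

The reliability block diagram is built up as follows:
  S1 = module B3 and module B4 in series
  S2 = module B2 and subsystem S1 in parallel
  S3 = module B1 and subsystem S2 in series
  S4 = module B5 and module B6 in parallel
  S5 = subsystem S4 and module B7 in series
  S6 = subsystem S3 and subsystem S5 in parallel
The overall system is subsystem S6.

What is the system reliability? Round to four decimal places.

Series (B3 and B4): 0.813000 × 0.946000 = 0.769098
Parallel (B2 and [0.769098]): 1 − (1 − 0.874000)(1 − 0.769098) = 0.970906
Series (B1 and [0.970906]): 0.912000 × 0.970906 = 0.885466
Parallel (B5 and B6): 1 − (1 − 0.978000)(1 − 0.835000) = 0.996370
Series ([0.996370] and B7): 0.996370 × 0.949000 = 0.945555
Parallel ([0.885466] and [0.945555]): 1 − (1 − 0.885466)(1 − 0.945555) = 0.9938

0.9938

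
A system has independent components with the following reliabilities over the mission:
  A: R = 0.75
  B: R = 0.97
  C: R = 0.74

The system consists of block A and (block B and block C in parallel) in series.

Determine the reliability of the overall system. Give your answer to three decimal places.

Parallel (B and C): 1 − (1 − 0.97000)(1 − 0.74000) = 0.99220
Series (A and [0.99220]): 0.75000 × 0.99220 = 0.744

0.744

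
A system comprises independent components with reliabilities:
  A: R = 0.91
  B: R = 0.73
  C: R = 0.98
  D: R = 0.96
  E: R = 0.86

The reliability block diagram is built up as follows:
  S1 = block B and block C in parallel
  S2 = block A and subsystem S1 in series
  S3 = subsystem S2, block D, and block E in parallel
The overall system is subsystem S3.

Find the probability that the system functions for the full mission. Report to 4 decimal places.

Parallel (B and C): 1 − (1 − 0.730000)(1 − 0.980000) = 0.994600
Series (A and [0.994600]): 0.910000 × 0.994600 = 0.905086
Parallel ([0.905086], D, and E): 1 − (1 − 0.905086)(1 − 0.960000)(1 − 0.860000) = 0.9995

0.9995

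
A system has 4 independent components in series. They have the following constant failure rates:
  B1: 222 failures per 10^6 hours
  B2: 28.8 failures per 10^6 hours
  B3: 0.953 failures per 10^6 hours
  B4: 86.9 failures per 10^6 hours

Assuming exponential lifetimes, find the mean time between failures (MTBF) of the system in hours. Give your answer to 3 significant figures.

2950

Series of exponential components: λ_sys = Σ λ_i
λ_sys = 0.000222 + 0.0000288 + 0.000000953 + 0.0000869 = 3.3865e-04 /h
MTBF = 1 / λ_sys = 2950 h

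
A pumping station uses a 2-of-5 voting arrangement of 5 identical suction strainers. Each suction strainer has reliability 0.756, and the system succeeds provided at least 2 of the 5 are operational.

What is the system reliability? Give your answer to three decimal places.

0.986

R = Σ_{i=2}^{5} C(5,i) p^i (1−p)^{5−i} with p = 0.756
C(5,2)·0.756^2·0.244^3 = 0.08303
C(5,3)·0.756^3·0.244^2 = 0.25724
C(5,4)·0.756^4·0.244^1 = 0.39852
C(5,5)·0.756^5·0.244^0 = 0.24695
Sum = 0.986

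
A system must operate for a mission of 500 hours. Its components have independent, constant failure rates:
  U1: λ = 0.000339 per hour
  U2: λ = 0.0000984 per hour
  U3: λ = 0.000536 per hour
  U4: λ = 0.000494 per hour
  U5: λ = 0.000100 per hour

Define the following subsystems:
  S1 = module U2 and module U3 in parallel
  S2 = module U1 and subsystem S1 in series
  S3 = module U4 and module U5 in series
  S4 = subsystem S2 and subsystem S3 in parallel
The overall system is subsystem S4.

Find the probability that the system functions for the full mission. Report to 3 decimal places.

0.957

R(U1) = exp(−0.000339 × 500) = 0.84409
R(U2) = exp(−0.0000984 × 500) = 0.95199
R(U3) = exp(−0.000536 × 500) = 0.76491
R(U4) = exp(−0.000494 × 500) = 0.78114
R(U5) = exp(−0.000100 × 500) = 0.95123
Parallel (U2 and U3): 1 − (1 − 0.95199)(1 − 0.76491) = 0.98871
Series (U1 and [0.98871]): 0.84409 × 0.98871 = 0.83456
Series (U4 and U5): 0.78114 × 0.95123 = 0.74304
Parallel ([0.83456] and [0.74304]): 1 − (1 − 0.83456)(1 − 0.74304) = 0.957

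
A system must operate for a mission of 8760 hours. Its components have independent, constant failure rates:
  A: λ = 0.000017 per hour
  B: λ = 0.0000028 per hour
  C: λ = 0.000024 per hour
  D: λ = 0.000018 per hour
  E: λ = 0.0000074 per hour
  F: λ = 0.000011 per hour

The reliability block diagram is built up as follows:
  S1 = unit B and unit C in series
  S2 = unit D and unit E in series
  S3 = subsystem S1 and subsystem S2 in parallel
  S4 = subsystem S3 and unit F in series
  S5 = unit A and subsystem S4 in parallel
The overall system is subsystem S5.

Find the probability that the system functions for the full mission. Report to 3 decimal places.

R(A) = exp(−0.000017 × 8760) = 0.86164
R(B) = exp(−0.0000028 × 8760) = 0.97577
R(C) = exp(−0.000024 × 8760) = 0.81039
R(D) = exp(−0.000018 × 8760) = 0.85412
R(E) = exp(−0.0000074 × 8760) = 0.93723
R(F) = exp(−0.000011 × 8760) = 0.90814
Series (B and C): 0.97577 × 0.81039 = 0.79075
Series (D and E): 0.85412 × 0.93723 = 0.80051
Parallel ([0.79075] and [0.80051]): 1 − (1 − 0.79075)(1 − 0.80051) = 0.95826
Series ([0.95826] and F): 0.95826 × 0.90814 = 0.87023
Parallel (A and [0.87023]): 1 − (1 − 0.86164)(1 − 0.87023) = 0.982

0.982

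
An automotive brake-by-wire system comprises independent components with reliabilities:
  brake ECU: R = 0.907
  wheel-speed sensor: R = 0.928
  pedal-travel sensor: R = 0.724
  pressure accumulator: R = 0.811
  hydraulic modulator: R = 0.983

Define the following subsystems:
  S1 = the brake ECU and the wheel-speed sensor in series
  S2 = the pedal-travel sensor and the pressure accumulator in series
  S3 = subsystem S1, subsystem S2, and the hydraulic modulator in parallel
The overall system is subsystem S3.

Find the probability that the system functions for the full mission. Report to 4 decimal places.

0.9989

Series (brake ECU and wheel-speed sensor): 0.907000 × 0.928000 = 0.841696
Series (pedal-travel sensor and pressure accumulator): 0.724000 × 0.811000 = 0.587164
Parallel ([0.841696], [0.587164], and hydraulic modulator): 1 − (1 − 0.841696)(1 − 0.587164)(1 − 0.983000) = 0.9989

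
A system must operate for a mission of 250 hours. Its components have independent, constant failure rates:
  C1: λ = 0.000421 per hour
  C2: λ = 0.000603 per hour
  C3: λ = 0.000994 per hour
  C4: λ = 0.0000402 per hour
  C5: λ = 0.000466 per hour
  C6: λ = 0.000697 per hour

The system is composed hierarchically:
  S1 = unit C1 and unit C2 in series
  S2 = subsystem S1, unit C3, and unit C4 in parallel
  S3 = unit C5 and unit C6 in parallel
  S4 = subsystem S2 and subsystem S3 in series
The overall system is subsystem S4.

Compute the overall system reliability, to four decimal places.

0.9819

R(C1) = exp(−0.000421 × 250) = 0.900099
R(C2) = exp(−0.000603 × 250) = 0.860063
R(C3) = exp(−0.000994 × 250) = 0.779970
R(C4) = exp(−0.0000402 × 250) = 0.990000
R(C5) = exp(−0.000466 × 250) = 0.890030
R(C6) = exp(−0.000697 × 250) = 0.840087
Series (C1 and C2): 0.900099 × 0.860063 = 0.774142
Parallel ([0.774142], C3, and C4): 1 − (1 − 0.774142)(1 − 0.779970)(1 − 0.990000) = 0.999503
Parallel (C5 and C6): 1 − (1 − 0.890030)(1 − 0.840087) = 0.982414
Series ([0.999503] and [0.982414]): 0.999503 × 0.982414 = 0.9819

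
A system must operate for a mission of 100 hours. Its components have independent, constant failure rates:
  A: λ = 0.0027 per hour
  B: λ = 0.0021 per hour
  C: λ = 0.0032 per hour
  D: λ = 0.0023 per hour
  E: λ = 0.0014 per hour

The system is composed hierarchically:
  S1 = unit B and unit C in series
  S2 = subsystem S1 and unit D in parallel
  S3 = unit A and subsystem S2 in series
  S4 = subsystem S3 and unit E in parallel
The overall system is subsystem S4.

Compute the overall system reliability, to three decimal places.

R(A) = exp(−0.0027 × 100) = 0.76338
R(B) = exp(−0.0021 × 100) = 0.81058
R(C) = exp(−0.0032 × 100) = 0.72615
R(D) = exp(−0.0023 × 100) = 0.79453
R(E) = exp(−0.0014 × 100) = 0.86936
Series (B and C): 0.81058 × 0.72615 = 0.58860
Parallel ([0.58860] and D): 1 − (1 − 0.58860)(1 − 0.79453) = 0.91547
Series (A and [0.91547]): 0.76338 × 0.91547 = 0.69885
Parallel ([0.69885] and E): 1 − (1 − 0.69885)(1 − 0.86936) = 0.961

0.961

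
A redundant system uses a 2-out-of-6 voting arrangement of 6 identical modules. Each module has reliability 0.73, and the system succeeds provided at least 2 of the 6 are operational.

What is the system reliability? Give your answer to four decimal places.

R = Σ_{i=2}^{6} C(6,i) p^i (1−p)^{6−i} with p = 0.73
C(6,2)·0.73^2·0.27^4 = 0.042481
C(6,3)·0.73^3·0.27^3 = 0.153140
C(6,4)·0.73^4·0.27^2 = 0.310535
C(6,5)·0.73^5·0.27^1 = 0.335838
C(6,6)·0.73^6·0.27^0 = 0.151334
Sum = 0.9933

0.9933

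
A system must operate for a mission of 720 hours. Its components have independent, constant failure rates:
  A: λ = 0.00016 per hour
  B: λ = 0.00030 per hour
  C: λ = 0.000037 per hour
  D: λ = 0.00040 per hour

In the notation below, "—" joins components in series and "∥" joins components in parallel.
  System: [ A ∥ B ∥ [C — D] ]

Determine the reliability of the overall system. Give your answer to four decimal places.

0.9943

R(A) = exp(−0.00016 × 720) = 0.891188
R(B) = exp(−0.00030 × 720) = 0.805735
R(C) = exp(−0.000037 × 720) = 0.973712
R(D) = exp(−0.00040 × 720) = 0.749762
Series (C and D): 0.973712 × 0.749762 = 0.730052
Parallel (A, B, and [0.730052]): 1 − (1 − 0.891188)(1 − 0.805735)(1 − 0.730052) = 0.9943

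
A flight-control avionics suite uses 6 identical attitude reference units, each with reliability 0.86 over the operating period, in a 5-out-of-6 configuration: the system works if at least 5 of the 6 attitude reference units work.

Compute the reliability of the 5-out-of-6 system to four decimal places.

R = Σ_{i=5}^{6} C(6,i) p^i (1−p)^{6−i} with p = 0.86
C(6,5)·0.86^5·0.14^1 = 0.395159
C(6,6)·0.86^6·0.14^0 = 0.404567
Sum = 0.7997

0.7997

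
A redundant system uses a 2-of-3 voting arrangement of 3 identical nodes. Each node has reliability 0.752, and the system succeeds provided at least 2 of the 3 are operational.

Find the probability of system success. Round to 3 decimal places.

0.846

R = Σ_{i=2}^{3} C(3,i) p^i (1−p)^{3−i} with p = 0.752
C(3,2)·0.752^2·0.248^1 = 0.42073
C(3,3)·0.752^3·0.248^0 = 0.42526
Sum = 0.846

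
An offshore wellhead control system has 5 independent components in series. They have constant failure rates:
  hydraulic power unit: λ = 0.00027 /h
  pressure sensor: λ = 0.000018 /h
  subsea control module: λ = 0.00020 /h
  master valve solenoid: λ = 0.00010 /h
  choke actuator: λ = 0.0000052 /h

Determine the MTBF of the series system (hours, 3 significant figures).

1690

Series of exponential components: λ_sys = Σ λ_i
λ_sys = 0.00027 + 0.000018 + 0.00020 + 0.00010 + 0.0000052 = 5.9320e-04 /h
MTBF = 1 / λ_sys = 1690 h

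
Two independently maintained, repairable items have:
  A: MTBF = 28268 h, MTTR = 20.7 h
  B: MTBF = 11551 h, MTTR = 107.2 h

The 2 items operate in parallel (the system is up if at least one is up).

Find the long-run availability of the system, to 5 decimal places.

0.99999

A(A) = MTBF/(MTBF+MTTR) = 28268/(28268+20.7) = 0.999268
A(B) = MTBF/(MTBF+MTTR) = 11551/(11551+107.2) = 0.990805
Parallel availability: 1 − (1 − 0.999268)(1 − 0.990805) = 0.99999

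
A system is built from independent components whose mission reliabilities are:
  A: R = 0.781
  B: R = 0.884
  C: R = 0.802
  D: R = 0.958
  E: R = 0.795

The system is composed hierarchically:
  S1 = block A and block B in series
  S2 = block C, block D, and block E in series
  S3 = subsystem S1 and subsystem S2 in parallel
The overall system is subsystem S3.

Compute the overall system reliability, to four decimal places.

0.8795

Series (A and B): 0.781000 × 0.884000 = 0.690404
Series (C, D, and E): 0.802000 × 0.958000 × 0.795000 = 0.610811
Parallel ([0.690404] and [0.610811]): 1 − (1 − 0.690404)(1 − 0.610811) = 0.8795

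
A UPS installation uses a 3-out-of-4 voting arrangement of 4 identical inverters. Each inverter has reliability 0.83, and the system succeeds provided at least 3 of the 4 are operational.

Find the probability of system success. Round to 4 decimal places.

R = Σ_{i=3}^{4} C(4,i) p^i (1−p)^{4−i} with p = 0.83
C(4,3)·0.83^3·0.17^1 = 0.388815
C(4,4)·0.83^4·0.17^0 = 0.474583
Sum = 0.8634

0.8634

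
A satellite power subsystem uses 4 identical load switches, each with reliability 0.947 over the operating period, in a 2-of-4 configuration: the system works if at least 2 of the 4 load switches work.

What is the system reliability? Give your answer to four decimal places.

R = Σ_{i=2}^{4} C(4,i) p^i (1−p)^{4−i} with p = 0.947
C(4,2)·0.947^2·0.053^2 = 0.015115
C(4,3)·0.947^3·0.053^1 = 0.180047
C(4,4)·0.947^4·0.053^0 = 0.804266
Sum = 0.9994

0.9994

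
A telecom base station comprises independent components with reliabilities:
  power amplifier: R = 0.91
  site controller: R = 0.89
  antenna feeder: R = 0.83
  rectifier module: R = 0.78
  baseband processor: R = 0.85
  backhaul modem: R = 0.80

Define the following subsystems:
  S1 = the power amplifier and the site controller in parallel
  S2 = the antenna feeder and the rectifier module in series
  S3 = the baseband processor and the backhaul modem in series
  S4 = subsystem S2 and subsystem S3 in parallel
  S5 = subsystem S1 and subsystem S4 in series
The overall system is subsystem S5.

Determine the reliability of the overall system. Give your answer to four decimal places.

0.8784

Parallel (power amplifier and site controller): 1 − (1 − 0.910000)(1 − 0.890000) = 0.990100
Series (antenna feeder and rectifier module): 0.830000 × 0.780000 = 0.647400
Series (baseband processor and backhaul modem): 0.850000 × 0.800000 = 0.680000
Parallel ([0.647400] and [0.680000]): 1 − (1 − 0.647400)(1 − 0.680000) = 0.887168
Series ([0.990100] and [0.887168]): 0.990100 × 0.887168 = 0.8784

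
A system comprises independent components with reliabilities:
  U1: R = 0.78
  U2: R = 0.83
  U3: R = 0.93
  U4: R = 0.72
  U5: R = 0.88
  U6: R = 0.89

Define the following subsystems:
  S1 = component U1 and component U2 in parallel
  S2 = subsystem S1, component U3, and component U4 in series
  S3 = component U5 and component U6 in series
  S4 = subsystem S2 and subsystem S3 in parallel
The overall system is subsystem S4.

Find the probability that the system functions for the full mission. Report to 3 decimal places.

Parallel (U1 and U2): 1 − (1 − 0.78000)(1 − 0.83000) = 0.96260
Series ([0.96260], U3, and U4): 0.96260 × 0.93000 × 0.72000 = 0.64456
Series (U5 and U6): 0.88000 × 0.89000 = 0.78320
Parallel ([0.64456] and [0.78320]): 1 − (1 − 0.64456)(1 − 0.78320) = 0.923

0.923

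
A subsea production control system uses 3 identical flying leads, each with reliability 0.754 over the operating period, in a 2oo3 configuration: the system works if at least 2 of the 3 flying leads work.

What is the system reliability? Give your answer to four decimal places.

0.8482

R = Σ_{i=2}^{3} C(3,i) p^i (1−p)^{3−i} with p = 0.754
C(3,2)·0.754^2·0.246^1 = 0.419565
C(3,3)·0.754^3·0.246^0 = 0.428661
Sum = 0.8482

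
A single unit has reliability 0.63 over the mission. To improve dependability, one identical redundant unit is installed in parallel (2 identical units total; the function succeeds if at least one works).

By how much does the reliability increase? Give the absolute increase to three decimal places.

R_before = 0.63
R_after = 1 − (1 − 0.63)^2 = 0.863
ΔR = 0.863 − 0.63 = 0.233

0.233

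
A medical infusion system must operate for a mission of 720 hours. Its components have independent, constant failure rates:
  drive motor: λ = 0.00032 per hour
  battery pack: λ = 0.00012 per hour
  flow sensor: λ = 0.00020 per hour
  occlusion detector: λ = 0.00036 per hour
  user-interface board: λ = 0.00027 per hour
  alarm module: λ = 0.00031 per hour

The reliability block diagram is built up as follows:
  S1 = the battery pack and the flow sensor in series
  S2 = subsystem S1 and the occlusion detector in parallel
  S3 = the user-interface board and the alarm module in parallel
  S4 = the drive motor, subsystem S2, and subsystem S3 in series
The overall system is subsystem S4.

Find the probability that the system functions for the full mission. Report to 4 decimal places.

R(drive motor) = exp(−0.00032 × 720) = 0.794216
R(battery pack) = exp(−0.00012 × 720) = 0.917227
R(flow sensor) = exp(−0.00020 × 720) = 0.865888
R(occlusion detector) = exp(−0.00036 × 720) = 0.771669
R(user-interface board) = exp(−0.00027 × 720) = 0.823329
R(alarm module) = exp(−0.00031 × 720) = 0.799955
Series (battery pack and flow sensor): 0.917227 × 0.865888 = 0.794216
Parallel ([0.794216] and occlusion detector): 1 − (1 − 0.794216)(1 − 0.771669) = 0.953013
Parallel (user-interface board and alarm module): 1 − (1 − 0.823329)(1 − 0.799955) = 0.964658
Series (drive motor, [0.953013], and [0.964658]): 0.794216 × 0.953013 × 0.964658 = 0.7301

0.7301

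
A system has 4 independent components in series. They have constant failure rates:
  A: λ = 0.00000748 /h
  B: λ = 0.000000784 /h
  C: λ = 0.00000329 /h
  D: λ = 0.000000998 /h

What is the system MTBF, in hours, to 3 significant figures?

79700

Series of exponential components: λ_sys = Σ λ_i
λ_sys = 0.00000748 + 0.000000784 + 0.00000329 + 0.000000998 = 1.2552e-05 /h
MTBF = 1 / λ_sys = 79700 h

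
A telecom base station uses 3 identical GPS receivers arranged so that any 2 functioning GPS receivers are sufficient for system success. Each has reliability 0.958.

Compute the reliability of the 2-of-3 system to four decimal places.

R = Σ_{i=2}^{3} C(3,i) p^i (1−p)^{3−i} with p = 0.958
C(3,2)·0.958^2·0.042^1 = 0.115638
C(3,3)·0.958^3·0.042^0 = 0.879218
Sum = 0.9949

0.9949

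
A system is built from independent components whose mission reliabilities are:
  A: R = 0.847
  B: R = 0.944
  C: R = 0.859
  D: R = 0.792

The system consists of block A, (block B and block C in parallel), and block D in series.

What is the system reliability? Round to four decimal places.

Parallel (B and C): 1 − (1 − 0.944000)(1 − 0.859000) = 0.992104
Series (A, [0.992104], and D): 0.847000 × 0.992104 × 0.792000 = 0.6655

0.6655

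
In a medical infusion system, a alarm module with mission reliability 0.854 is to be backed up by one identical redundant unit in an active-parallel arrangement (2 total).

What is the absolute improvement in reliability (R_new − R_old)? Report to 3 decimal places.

R_before = 0.854
R_after = 1 − (1 − 0.854)^2 = 0.979
ΔR = 0.979 − 0.854 = 0.125

0.125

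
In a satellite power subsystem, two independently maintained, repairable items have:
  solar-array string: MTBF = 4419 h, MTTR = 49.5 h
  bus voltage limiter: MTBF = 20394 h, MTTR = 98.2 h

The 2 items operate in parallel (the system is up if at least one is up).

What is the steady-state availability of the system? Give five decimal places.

0.99995

A(solar-array string) = MTBF/(MTBF+MTTR) = 4419/(4419+49.5) = 0.988922
A(bus voltage limiter) = MTBF/(MTBF+MTTR) = 20394/(20394+98.2) = 0.995208
Parallel availability: 1 − (1 − 0.988922)(1 − 0.995208) = 0.99995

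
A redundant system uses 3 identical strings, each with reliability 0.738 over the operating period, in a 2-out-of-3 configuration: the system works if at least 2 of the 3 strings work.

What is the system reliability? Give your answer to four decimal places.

R = Σ_{i=2}^{3} C(3,i) p^i (1−p)^{3−i} with p = 0.738
C(3,2)·0.738^2·0.262^1 = 0.428090
C(3,3)·0.738^3·0.262^0 = 0.401947
Sum = 0.8300

0.8300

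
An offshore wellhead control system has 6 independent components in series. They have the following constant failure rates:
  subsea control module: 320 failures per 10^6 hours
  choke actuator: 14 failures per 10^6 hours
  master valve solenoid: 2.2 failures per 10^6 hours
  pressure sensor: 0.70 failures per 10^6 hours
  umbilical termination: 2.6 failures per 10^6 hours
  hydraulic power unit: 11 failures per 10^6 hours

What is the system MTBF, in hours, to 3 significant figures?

Series of exponential components: λ_sys = Σ λ_i
λ_sys = 0.00032 + 0.000014 + 0.0000022 + 0.00000070 + 0.0000026 + 0.000011 = 3.5050e-04 /h
MTBF = 1 / λ_sys = 2850 h

2850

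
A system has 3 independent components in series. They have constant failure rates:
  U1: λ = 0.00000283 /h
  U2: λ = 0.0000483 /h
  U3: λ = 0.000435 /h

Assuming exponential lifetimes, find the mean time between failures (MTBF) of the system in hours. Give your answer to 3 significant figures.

2060

Series of exponential components: λ_sys = Σ λ_i
λ_sys = 0.00000283 + 0.0000483 + 0.000435 = 4.8613e-04 /h
MTBF = 1 / λ_sys = 2060 h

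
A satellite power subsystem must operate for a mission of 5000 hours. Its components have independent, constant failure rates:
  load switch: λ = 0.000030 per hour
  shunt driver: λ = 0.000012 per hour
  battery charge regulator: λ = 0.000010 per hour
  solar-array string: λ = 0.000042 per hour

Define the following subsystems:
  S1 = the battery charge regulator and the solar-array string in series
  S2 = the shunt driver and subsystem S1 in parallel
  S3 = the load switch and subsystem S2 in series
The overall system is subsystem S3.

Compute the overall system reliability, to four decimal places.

0.8492

R(load switch) = exp(−0.000030 × 5000) = 0.860708
R(shunt driver) = exp(−0.000012 × 5000) = 0.941765
R(battery charge regulator) = exp(−0.000010 × 5000) = 0.951229
R(solar-array string) = exp(−0.000042 × 5000) = 0.810584
Series (battery charge regulator and solar-array string): 0.951229 × 0.810584 = 0.771051
Parallel (shunt driver and [0.771051]): 1 − (1 − 0.941765)(1 − 0.771051) = 0.986667
Series (load switch and [0.986667]): 0.860708 × 0.986667 = 0.8492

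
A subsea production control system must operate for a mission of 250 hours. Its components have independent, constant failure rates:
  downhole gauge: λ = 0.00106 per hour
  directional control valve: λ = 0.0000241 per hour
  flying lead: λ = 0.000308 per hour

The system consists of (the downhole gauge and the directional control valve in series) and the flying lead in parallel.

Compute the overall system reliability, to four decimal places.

0.9824

R(downhole gauge) = exp(−0.00106 × 250) = 0.767206
R(directional control valve) = exp(−0.0000241 × 250) = 0.993993
R(flying lead) = exp(−0.000308 × 250) = 0.925890
Series (downhole gauge and directional control valve): 0.767206 × 0.993993 = 0.762597
Parallel ([0.762597] and flying lead): 1 − (1 − 0.762597)(1 − 0.925890) = 0.9824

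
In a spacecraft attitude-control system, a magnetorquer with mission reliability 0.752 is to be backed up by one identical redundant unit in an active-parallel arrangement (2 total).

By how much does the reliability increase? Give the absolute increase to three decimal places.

R_before = 0.752
R_after = 1 − (1 − 0.752)^2 = 0.938
ΔR = 0.938 − 0.752 = 0.186

0.186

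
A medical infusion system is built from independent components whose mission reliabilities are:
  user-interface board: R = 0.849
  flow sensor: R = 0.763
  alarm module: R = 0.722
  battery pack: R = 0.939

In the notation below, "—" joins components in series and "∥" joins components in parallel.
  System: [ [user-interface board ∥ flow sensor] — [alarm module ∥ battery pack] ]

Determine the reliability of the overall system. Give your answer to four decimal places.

Parallel (user-interface board and flow sensor): 1 − (1 − 0.849000)(1 − 0.763000) = 0.964213
Parallel (alarm module and battery pack): 1 − (1 − 0.722000)(1 − 0.939000) = 0.983042
Series ([0.964213] and [0.983042]): 0.964213 × 0.983042 = 0.9479

0.9479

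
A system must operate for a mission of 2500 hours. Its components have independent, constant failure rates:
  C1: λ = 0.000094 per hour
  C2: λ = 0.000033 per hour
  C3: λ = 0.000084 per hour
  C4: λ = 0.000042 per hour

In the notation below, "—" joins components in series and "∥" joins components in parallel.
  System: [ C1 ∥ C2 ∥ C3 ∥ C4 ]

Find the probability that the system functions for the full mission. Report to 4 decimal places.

0.9997

R(C1) = exp(−0.000094 × 2500) = 0.790571
R(C2) = exp(−0.000033 × 2500) = 0.920811
R(C3) = exp(−0.000084 × 2500) = 0.810584
R(C4) = exp(−0.000042 × 2500) = 0.900325
Parallel (C1, C2, C3, and C4): 1 − (1 − 0.790571)(1 − 0.920811)(1 − 0.810584)(1 − 0.900325) = 0.9997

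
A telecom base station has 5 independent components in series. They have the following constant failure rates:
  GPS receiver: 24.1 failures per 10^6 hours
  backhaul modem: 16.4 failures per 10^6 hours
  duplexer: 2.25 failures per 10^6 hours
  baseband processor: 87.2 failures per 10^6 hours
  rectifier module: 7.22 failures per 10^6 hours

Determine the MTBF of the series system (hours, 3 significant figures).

7290

Series of exponential components: λ_sys = Σ λ_i
λ_sys = 0.0000241 + 0.0000164 + 0.00000225 + 0.0000872 + 0.00000722 = 1.3717e-04 /h
MTBF = 1 / λ_sys = 7290 h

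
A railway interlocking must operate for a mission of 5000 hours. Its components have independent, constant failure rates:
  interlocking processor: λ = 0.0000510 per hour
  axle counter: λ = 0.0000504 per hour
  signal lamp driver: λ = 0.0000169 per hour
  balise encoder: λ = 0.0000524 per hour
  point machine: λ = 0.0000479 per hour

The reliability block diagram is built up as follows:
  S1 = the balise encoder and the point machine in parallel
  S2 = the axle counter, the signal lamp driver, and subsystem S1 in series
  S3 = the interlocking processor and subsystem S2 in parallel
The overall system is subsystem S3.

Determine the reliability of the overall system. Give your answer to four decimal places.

R(interlocking processor) = exp(−0.0000510 × 5000) = 0.774916
R(axle counter) = exp(−0.0000504 × 5000) = 0.777245
R(signal lamp driver) = exp(−0.0000169 × 5000) = 0.918972
R(balise encoder) = exp(−0.0000524 × 5000) = 0.769511
R(point machine) = exp(−0.0000479 × 5000) = 0.787021
Parallel (balise encoder and point machine): 1 − (1 − 0.769511)(1 − 0.787021) = 0.950911
Series (axle counter, signal lamp driver, and [0.950911]): 0.777245 × 0.918972 × 0.950911 = 0.679204
Parallel (interlocking processor and [0.679204]): 1 − (1 − 0.774916)(1 − 0.679204) = 0.9278

0.9278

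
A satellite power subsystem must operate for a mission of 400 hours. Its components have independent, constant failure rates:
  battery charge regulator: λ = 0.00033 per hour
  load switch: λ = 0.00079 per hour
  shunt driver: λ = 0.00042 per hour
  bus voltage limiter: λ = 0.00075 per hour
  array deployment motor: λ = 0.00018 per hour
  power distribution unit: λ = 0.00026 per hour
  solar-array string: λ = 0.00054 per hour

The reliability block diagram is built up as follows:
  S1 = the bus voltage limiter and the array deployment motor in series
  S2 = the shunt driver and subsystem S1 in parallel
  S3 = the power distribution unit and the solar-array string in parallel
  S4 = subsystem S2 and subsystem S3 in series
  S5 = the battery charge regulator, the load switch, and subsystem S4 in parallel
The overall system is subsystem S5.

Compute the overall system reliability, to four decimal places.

R(battery charge regulator) = exp(−0.00033 × 400) = 0.876341
R(load switch) = exp(−0.00079 × 400) = 0.729059
R(shunt driver) = exp(−0.00042 × 400) = 0.845354
R(bus voltage limiter) = exp(−0.00075 × 400) = 0.740818
R(array deployment motor) = exp(−0.00018 × 400) = 0.930531
R(power distribution unit) = exp(−0.00026 × 400) = 0.901225
R(solar-array string) = exp(−0.00054 × 400) = 0.805735
Series (bus voltage limiter and array deployment motor): 0.740818 × 0.930531 = 0.689354
Parallel (shunt driver and [0.689354]): 1 − (1 − 0.845354)(1 − 0.689354) = 0.951960
Parallel (power distribution unit and solar-array string): 1 − (1 − 0.901225)(1 − 0.805735) = 0.980811
Series ([0.951960] and [0.980811]): 0.951960 × 0.980811 = 0.933693
Parallel (battery charge regulator, load switch, and [0.933693]): 1 − (1 − 0.876341)(1 − 0.729059)(1 − 0.933693) = 0.9978

0.9978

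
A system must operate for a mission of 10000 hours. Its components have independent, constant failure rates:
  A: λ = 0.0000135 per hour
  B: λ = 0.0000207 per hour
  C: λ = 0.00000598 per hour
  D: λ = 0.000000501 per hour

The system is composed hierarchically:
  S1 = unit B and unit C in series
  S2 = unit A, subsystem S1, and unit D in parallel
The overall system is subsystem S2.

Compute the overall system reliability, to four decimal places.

0.9999

R(A) = exp(−0.0000135 × 10000) = 0.873716
R(B) = exp(−0.0000207 × 10000) = 0.813020
R(C) = exp(−0.00000598 × 10000) = 0.941953
R(D) = exp(−0.000000501 × 10000) = 0.995003
Series (B and C): 0.813020 × 0.941953 = 0.765827
Parallel (A, [0.765827], and D): 1 − (1 − 0.873716)(1 − 0.765827)(1 − 0.995003) = 0.9999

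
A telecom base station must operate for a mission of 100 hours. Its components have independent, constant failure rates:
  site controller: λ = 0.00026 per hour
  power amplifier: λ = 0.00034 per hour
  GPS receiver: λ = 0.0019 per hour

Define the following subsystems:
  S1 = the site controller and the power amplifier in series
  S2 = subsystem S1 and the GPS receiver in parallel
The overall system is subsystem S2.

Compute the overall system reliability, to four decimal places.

0.9899

R(site controller) = exp(−0.00026 × 100) = 0.974335
R(power amplifier) = exp(−0.00034 × 100) = 0.966572
R(GPS receiver) = exp(−0.0019 × 100) = 0.826959
Series (site controller and power amplifier): 0.974335 × 0.966572 = 0.941765
Parallel ([0.941765] and GPS receiver): 1 − (1 − 0.941765)(1 − 0.826959) = 0.9899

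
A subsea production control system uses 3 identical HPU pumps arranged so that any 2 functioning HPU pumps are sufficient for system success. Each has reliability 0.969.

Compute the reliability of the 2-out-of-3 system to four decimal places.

R = Σ_{i=2}^{3} C(3,i) p^i (1−p)^{3−i} with p = 0.969
C(3,2)·0.969^2·0.031^1 = 0.087323
C(3,3)·0.969^3·0.031^0 = 0.909853
Sum = 0.9972

0.9972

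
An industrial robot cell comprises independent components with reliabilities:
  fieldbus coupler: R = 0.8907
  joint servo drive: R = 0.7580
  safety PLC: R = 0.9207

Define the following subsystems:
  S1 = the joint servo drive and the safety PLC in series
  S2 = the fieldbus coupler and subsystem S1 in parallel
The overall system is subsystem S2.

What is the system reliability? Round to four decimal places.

Series (joint servo drive and safety PLC): 0.758000 × 0.920700 = 0.697891
Parallel (fieldbus coupler and [0.697891]): 1 − (1 − 0.890700)(1 − 0.697891) = 0.9670

0.9670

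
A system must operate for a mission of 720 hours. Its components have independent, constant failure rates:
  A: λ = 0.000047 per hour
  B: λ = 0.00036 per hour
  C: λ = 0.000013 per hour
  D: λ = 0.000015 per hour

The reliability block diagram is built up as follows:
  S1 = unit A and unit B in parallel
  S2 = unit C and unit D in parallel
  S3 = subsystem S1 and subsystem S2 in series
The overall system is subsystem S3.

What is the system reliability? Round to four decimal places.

0.9923

R(A) = exp(−0.000047 × 720) = 0.966726
R(B) = exp(−0.00036 × 720) = 0.771669
R(C) = exp(−0.000013 × 720) = 0.990684
R(D) = exp(−0.000015 × 720) = 0.989258
Parallel (A and B): 1 − (1 − 0.966726)(1 − 0.771669) = 0.992403
Parallel (C and D): 1 − (1 − 0.990684)(1 − 0.989258) = 0.999900
Series ([0.992403] and [0.999900]): 0.992403 × 0.999900 = 0.9923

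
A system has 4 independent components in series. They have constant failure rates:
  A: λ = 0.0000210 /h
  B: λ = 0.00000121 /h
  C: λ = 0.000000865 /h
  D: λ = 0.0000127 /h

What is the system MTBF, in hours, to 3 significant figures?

28000

Series of exponential components: λ_sys = Σ λ_i
λ_sys = 0.0000210 + 0.00000121 + 0.000000865 + 0.0000127 = 3.5775e-05 /h
MTBF = 1 / λ_sys = 28000 h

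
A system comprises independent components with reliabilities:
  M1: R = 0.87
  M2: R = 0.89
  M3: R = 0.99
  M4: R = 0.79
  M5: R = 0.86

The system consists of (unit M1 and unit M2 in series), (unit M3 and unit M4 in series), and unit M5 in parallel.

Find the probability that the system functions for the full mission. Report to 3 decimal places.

Series (M1 and M2): 0.87000 × 0.89000 = 0.77430
Series (M3 and M4): 0.99000 × 0.79000 = 0.78210
Parallel ([0.77430], [0.78210], and M5): 1 − (1 − 0.77430)(1 − 0.78210)(1 − 0.86000) = 0.993

0.993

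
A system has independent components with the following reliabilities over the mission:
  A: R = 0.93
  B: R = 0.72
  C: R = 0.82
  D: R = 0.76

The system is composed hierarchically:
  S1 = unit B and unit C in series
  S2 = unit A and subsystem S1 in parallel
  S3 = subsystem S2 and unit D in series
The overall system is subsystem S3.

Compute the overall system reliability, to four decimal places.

Series (B and C): 0.720000 × 0.820000 = 0.590400
Parallel (A and [0.590400]): 1 − (1 − 0.930000)(1 − 0.590400) = 0.971328
Series ([0.971328] and D): 0.971328 × 0.760000 = 0.7382

0.7382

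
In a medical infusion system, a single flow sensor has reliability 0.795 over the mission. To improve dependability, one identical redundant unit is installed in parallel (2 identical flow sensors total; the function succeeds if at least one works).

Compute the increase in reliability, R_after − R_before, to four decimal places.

0.1630

R_before = 0.795
R_after = 1 − (1 − 0.795)^2 = 0.9580
ΔR = 0.9580 − 0.795 = 0.1630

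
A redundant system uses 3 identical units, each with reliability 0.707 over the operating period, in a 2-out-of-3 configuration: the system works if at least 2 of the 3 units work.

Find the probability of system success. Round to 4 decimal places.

0.7928

R = Σ_{i=2}^{3} C(3,i) p^i (1−p)^{3−i} with p = 0.707
C(3,2)·0.707^2·0.293^1 = 0.439367
C(3,3)·0.707^3·0.293^0 = 0.353393
Sum = 0.7928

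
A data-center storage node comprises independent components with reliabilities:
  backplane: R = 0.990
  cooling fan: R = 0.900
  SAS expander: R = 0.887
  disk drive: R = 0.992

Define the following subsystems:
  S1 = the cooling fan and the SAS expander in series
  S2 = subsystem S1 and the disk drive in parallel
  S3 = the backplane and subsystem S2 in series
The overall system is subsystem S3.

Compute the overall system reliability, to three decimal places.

0.988

Series (cooling fan and SAS expander): 0.90000 × 0.88700 = 0.79830
Parallel ([0.79830] and disk drive): 1 − (1 − 0.79830)(1 − 0.99200) = 0.99839
Series (backplane and [0.99839]): 0.99000 × 0.99839 = 0.988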